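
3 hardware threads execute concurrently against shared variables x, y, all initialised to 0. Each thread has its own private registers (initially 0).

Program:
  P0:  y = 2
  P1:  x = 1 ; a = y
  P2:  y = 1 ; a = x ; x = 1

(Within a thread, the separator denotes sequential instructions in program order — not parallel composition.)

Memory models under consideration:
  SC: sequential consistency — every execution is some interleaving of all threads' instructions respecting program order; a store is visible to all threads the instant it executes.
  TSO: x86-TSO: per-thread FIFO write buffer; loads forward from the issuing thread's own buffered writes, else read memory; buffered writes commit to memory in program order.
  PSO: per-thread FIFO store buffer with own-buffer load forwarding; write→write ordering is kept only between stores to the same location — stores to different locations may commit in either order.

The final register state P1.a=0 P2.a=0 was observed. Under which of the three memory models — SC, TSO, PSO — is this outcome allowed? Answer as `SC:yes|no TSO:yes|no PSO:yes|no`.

outcome vector order: (P1.a,P2.a)
[SC] allowed = {<0 1> <1 0> <1 1> <2 0> <2 1>}
[TSO] allowed = {<0 0> <0 1> <1 0> <1 1> <2 0> <2 1>}
[PSO] allowed = {<0 0> <0 1> <1 0> <1 1> <2 0> <2 1>}
target <0 0> ∈ {TSO,PSO}

SC:no TSO:yes PSO:yes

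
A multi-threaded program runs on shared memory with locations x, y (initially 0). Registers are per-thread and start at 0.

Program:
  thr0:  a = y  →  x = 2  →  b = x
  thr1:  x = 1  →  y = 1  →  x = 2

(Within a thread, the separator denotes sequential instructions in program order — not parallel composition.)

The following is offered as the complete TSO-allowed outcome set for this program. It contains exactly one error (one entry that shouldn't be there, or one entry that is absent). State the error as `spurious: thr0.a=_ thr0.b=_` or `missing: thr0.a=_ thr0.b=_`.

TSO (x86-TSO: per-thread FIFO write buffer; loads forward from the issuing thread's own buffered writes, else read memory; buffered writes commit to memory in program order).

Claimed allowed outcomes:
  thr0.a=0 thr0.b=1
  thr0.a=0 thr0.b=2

missing: thr0.a=1 thr0.b=2

outcome vector order: (thr0.a,thr0.b)
TSO (3): 0/1, 0/2, 1/2
TSO∖claimed = {1/2}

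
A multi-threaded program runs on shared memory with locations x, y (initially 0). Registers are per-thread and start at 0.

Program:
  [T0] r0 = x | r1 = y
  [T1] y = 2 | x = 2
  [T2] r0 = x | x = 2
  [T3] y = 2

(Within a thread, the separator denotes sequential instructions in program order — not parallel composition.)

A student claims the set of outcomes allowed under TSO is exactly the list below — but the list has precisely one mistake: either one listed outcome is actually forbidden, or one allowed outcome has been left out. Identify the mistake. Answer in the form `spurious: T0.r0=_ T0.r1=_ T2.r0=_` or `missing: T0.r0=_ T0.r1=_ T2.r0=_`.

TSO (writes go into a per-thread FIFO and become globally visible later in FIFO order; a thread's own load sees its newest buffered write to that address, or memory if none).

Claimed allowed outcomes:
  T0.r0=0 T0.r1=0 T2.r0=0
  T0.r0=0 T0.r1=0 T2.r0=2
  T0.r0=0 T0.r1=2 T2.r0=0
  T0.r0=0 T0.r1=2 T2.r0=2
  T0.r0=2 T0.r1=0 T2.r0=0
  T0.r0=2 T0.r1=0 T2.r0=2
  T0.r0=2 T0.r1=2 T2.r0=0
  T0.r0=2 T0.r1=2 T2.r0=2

outcome vector order: (T0.r0,T0.r1,T2.r0)
[TSO] allowed = {(0,0,0), (0,0,2), (0,2,0), (0,2,2), (2,0,0), (2,2,0), (2,2,2)}
claimed∖TSO = {(2,0,2)}

spurious: T0.r0=2 T0.r1=0 T2.r0=2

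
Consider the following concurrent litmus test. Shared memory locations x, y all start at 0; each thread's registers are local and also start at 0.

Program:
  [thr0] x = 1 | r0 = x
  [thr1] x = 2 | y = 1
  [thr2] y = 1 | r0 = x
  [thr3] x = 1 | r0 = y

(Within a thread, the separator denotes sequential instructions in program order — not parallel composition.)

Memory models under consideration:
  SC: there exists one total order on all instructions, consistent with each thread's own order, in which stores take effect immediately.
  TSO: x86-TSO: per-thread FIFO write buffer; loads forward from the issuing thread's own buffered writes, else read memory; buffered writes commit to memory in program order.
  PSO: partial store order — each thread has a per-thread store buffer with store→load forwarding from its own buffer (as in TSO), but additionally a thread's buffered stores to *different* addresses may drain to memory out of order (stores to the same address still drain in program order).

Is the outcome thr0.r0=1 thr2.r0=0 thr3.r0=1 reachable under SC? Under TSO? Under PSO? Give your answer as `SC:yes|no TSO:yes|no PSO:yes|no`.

outcome vector order: (thr0.r0,thr2.r0,thr3.r0)
SC (10): (1,0,1) (1,1,0) (1,1,1) (1,2,0) (1,2,1) (2,0,1) (2,1,0) (2,1,1) (2,2,0) (2,2,1)
TSO (12): (1,0,0) (1,0,1) (1,1,0) (1,1,1) (1,2,0) (1,2,1) (2,0,0) (2,0,1) (2,1,0) (2,1,1) (2,2,0) (2,2,1)
PSO (12): (1,0,0) (1,0,1) (1,1,0) (1,1,1) (1,2,0) (1,2,1) (2,0,0) (2,0,1) (2,1,0) (2,1,1) (2,2,0) (2,2,1)
target (1,0,1) ∈ {SC,TSO,PSO}

SC:yes TSO:yes PSO:yes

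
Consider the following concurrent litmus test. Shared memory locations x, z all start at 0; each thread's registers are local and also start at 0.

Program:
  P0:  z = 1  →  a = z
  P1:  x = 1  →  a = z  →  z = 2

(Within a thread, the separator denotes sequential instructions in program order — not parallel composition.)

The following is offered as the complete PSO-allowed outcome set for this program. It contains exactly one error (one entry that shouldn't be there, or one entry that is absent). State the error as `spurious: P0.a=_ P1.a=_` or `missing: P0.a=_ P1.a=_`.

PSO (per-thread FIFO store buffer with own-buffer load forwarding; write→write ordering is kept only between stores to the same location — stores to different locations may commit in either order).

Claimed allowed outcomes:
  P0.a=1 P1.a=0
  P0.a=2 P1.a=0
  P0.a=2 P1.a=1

missing: P0.a=1 P1.a=1

outcome vector order: (P0.a,P1.a)
under PSO → <1 0>; <1 1>; <2 0>; <2 1>
PSO∖claimed = {<1 1>}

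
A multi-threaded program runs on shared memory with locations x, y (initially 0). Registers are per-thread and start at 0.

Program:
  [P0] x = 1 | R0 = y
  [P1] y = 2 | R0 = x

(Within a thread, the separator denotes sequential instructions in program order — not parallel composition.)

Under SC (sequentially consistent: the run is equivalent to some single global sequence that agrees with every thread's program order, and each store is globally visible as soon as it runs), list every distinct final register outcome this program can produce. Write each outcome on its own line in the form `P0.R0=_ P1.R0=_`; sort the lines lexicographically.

outcome vector order: (P0.R0,P1.R0)
|SC outcomes| = 3

P0.R0=0 P1.R0=1
P0.R0=2 P1.R0=0
P0.R0=2 P1.R0=1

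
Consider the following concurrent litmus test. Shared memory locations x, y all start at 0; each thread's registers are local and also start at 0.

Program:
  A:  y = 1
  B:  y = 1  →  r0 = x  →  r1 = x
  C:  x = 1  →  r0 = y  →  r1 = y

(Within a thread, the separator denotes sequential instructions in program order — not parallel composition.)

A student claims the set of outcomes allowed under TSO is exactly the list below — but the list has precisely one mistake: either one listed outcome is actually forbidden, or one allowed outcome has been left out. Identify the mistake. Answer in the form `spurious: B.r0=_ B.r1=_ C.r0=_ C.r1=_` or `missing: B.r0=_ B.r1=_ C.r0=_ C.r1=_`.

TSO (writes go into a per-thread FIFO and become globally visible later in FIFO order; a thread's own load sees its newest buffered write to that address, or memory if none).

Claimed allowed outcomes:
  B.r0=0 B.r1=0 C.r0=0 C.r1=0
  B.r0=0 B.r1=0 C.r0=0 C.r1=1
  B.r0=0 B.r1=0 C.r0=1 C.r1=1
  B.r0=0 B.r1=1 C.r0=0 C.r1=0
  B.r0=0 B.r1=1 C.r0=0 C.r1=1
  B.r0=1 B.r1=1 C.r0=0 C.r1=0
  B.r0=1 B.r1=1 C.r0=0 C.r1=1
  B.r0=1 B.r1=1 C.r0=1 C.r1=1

missing: B.r0=0 B.r1=1 C.r0=1 C.r1=1

outcome vector order: (B.r0,B.r1,C.r0,C.r1)
TSO: 9 outcomes — {<0 0 0 0> <0 0 0 1> <0 0 1 1> <0 1 0 0> <0 1 0 1> <0 1 1 1> <1 1 0 0> <1 1 0 1> <1 1 1 1>}
TSO∖claimed = {<0 1 1 1>}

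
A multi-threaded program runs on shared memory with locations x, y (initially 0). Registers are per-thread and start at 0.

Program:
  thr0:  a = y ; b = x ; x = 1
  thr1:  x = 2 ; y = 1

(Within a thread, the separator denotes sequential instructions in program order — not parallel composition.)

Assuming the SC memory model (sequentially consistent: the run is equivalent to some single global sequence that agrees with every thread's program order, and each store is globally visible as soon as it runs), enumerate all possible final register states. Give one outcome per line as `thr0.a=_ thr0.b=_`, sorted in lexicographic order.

outcome vector order: (thr0.a,thr0.b)
|SC outcomes| = 3

thr0.a=0 thr0.b=0
thr0.a=0 thr0.b=2
thr0.a=1 thr0.b=2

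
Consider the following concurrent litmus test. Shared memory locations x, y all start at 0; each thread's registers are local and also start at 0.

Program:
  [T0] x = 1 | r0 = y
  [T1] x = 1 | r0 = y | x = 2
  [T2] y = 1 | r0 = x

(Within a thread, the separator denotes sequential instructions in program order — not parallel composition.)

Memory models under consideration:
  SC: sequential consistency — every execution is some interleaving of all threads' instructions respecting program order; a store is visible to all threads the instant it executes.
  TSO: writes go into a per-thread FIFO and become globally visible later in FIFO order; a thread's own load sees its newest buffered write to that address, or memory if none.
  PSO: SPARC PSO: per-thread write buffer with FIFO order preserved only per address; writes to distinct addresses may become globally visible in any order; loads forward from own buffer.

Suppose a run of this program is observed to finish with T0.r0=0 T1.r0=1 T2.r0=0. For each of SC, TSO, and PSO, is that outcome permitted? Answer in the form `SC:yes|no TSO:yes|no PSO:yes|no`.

SC:no TSO:yes PSO:yes

outcome vector order: (T0.r0,T1.r0,T2.r0)
SC: 9 outcomes — {0/0/1; 0/0/2; 0/1/1; 0/1/2; 1/0/1; 1/0/2; 1/1/0; 1/1/1; 1/1/2}
TSO: 12 outcomes — {0/0/0; 0/0/1; 0/0/2; 0/1/0; 0/1/1; 0/1/2; 1/0/0; 1/0/1; 1/0/2; 1/1/0; 1/1/1; 1/1/2}
PSO: 12 outcomes — {0/0/0; 0/0/1; 0/0/2; 0/1/0; 0/1/1; 0/1/2; 1/0/0; 1/0/1; 1/0/2; 1/1/0; 1/1/1; 1/1/2}
target 0/1/0 ∈ {TSO,PSO}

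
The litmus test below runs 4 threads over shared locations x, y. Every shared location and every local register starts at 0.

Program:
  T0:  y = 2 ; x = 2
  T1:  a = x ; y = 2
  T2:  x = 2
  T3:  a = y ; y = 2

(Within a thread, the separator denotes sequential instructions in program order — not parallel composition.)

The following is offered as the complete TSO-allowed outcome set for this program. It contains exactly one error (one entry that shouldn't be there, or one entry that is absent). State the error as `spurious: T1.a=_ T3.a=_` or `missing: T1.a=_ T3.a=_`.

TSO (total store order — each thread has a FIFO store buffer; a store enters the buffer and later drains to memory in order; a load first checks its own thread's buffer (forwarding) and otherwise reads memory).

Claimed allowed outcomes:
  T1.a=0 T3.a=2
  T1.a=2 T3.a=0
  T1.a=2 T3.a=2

missing: T1.a=0 T3.a=0

outcome vector order: (T1.a,T3.a)
TSO (4): <0 0> <0 2> <2 0> <2 2>
TSO∖claimed = {<0 0>}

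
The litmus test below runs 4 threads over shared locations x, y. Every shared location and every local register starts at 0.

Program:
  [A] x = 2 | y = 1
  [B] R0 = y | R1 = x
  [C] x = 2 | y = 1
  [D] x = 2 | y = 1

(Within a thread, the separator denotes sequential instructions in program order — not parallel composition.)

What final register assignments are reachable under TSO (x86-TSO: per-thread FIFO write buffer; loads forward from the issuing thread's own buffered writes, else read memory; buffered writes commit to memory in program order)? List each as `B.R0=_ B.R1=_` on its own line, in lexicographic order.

outcome vector order: (B.R0,B.R1)
|TSO outcomes| = 3

B.R0=0 B.R1=0
B.R0=0 B.R1=2
B.R0=1 B.R1=2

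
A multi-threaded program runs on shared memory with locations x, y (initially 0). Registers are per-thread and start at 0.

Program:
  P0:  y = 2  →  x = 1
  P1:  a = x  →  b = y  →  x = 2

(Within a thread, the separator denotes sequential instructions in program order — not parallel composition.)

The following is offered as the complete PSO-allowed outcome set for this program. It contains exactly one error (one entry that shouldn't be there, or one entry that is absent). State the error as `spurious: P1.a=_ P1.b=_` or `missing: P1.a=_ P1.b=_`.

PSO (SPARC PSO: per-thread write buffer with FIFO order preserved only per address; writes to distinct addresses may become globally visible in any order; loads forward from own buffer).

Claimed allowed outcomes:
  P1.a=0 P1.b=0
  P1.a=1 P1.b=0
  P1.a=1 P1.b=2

missing: P1.a=0 P1.b=2

outcome vector order: (P1.a,P1.b)
under PSO → 00, 02, 10, 12
PSO∖claimed = {02}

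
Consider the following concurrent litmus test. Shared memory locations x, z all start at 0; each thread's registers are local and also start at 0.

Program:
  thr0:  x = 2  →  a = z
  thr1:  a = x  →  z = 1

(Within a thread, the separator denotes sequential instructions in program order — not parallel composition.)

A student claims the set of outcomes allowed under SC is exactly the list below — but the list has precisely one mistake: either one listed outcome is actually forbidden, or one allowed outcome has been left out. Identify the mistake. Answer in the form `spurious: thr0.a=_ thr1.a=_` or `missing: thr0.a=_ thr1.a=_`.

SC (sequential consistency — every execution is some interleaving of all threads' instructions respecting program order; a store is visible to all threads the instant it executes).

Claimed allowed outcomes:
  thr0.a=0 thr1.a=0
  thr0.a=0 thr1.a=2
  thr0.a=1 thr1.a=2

outcome vector order: (thr0.a,thr1.a)
under SC → 00 02 10 12
SC∖claimed = {10}

missing: thr0.a=1 thr1.a=0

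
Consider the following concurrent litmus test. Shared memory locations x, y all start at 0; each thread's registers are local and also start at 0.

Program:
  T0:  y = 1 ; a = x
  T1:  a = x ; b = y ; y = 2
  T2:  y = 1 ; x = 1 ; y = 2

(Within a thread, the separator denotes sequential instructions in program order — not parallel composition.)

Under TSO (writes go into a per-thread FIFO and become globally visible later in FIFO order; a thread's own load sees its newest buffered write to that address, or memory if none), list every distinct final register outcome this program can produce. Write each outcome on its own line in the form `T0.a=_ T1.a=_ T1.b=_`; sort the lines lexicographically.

outcome vector order: (T0.a,T1.a,T1.b)
|TSO outcomes| = 10

T0.a=0 T1.a=0 T1.b=0
T0.a=0 T1.a=0 T1.b=1
T0.a=0 T1.a=0 T1.b=2
T0.a=0 T1.a=1 T1.b=1
T0.a=0 T1.a=1 T1.b=2
T0.a=1 T1.a=0 T1.b=0
T0.a=1 T1.a=0 T1.b=1
T0.a=1 T1.a=0 T1.b=2
T0.a=1 T1.a=1 T1.b=1
T0.a=1 T1.a=1 T1.b=2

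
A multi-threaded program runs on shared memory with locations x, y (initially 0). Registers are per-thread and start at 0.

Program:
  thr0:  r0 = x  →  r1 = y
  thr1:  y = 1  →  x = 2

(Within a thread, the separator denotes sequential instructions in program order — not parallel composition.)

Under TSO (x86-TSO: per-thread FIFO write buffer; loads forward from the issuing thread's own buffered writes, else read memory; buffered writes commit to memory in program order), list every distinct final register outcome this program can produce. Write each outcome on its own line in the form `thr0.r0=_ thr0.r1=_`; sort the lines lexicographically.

outcome vector order: (thr0.r0,thr0.r1)
|TSO outcomes| = 3

thr0.r0=0 thr0.r1=0
thr0.r0=0 thr0.r1=1
thr0.r0=2 thr0.r1=1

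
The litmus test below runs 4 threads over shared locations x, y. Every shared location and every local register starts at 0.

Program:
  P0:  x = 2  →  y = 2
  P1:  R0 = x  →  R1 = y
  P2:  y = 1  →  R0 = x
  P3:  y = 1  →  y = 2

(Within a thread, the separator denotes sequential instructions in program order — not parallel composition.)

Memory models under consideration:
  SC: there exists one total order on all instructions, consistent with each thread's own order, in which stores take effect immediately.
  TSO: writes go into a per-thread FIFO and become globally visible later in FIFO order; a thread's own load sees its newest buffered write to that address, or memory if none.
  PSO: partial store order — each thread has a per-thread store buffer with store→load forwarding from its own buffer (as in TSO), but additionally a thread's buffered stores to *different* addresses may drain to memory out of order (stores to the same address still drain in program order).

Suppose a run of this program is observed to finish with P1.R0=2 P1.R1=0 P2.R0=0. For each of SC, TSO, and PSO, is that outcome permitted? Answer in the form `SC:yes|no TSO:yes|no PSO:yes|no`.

outcome vector order: (P1.R0,P1.R1,P2.R0)
SC: 11 outcomes — {000, 002, 010, 012, 020, 022, 202, 210, 212, 220, 222}
TSO: 12 outcomes — {000, 002, 010, 012, 020, 022, 200, 202, 210, 212, 220, 222}
PSO: 12 outcomes — {000, 002, 010, 012, 020, 022, 200, 202, 210, 212, 220, 222}
target 200 ∈ {TSO,PSO}

SC:no TSO:yes PSO:yes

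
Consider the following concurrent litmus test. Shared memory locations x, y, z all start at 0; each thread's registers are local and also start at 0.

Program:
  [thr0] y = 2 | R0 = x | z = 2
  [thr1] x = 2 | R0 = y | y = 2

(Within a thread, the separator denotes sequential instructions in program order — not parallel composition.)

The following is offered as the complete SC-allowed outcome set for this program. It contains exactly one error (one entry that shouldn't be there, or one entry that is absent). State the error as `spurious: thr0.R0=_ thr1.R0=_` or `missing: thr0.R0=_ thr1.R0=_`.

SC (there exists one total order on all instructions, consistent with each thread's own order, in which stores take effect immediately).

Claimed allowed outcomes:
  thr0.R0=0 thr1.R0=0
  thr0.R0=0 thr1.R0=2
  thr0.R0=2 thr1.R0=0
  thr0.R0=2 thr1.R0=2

outcome vector order: (thr0.R0,thr1.R0)
under SC → 0/2; 2/0; 2/2
claimed∖SC = {0/0}

spurious: thr0.R0=0 thr1.R0=0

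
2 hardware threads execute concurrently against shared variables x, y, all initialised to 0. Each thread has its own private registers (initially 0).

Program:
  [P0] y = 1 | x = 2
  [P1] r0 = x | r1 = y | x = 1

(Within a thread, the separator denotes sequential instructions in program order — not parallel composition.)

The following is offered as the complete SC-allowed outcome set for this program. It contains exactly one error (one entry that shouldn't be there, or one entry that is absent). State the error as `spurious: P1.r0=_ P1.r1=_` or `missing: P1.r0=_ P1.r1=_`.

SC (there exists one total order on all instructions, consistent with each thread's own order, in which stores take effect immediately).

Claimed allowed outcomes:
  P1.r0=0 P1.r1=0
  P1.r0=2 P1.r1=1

missing: P1.r0=0 P1.r1=1

outcome vector order: (P1.r0,P1.r1)
SC (3): (0,0) (0,1) (2,1)
SC∖claimed = {(0,1)}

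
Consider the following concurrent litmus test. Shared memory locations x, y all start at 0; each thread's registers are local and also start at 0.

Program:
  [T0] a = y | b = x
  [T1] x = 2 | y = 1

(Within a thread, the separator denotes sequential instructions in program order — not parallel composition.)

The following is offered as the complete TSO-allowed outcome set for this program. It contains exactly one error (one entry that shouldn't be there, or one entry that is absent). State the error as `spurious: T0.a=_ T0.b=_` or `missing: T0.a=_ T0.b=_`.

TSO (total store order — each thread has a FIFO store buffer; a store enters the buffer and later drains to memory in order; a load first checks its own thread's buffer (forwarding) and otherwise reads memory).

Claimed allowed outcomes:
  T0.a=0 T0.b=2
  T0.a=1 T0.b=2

missing: T0.a=0 T0.b=0

outcome vector order: (T0.a,T0.b)
TSO: 3 outcomes — {<0 0>; <0 2>; <1 2>}
TSO∖claimed = {<0 0>}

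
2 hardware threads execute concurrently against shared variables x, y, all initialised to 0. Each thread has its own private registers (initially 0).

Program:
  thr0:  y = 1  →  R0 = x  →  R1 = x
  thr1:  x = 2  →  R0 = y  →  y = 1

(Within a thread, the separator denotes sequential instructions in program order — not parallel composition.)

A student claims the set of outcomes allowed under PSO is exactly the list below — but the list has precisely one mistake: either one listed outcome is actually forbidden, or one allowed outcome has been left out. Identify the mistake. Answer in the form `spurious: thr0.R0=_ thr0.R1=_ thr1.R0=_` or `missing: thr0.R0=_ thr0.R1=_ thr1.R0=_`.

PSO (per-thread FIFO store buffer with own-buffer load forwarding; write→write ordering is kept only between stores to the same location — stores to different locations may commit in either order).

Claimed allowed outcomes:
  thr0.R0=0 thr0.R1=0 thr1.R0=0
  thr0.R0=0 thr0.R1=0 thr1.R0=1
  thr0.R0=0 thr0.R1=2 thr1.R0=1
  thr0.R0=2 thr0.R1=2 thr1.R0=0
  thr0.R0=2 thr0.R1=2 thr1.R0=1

outcome vector order: (thr0.R0,thr0.R1,thr1.R0)
PSO: 6 outcomes — {<0 0 0>, <0 0 1>, <0 2 0>, <0 2 1>, <2 2 0>, <2 2 1>}
PSO∖claimed = {<0 2 0>}

missing: thr0.R0=0 thr0.R1=2 thr1.R0=0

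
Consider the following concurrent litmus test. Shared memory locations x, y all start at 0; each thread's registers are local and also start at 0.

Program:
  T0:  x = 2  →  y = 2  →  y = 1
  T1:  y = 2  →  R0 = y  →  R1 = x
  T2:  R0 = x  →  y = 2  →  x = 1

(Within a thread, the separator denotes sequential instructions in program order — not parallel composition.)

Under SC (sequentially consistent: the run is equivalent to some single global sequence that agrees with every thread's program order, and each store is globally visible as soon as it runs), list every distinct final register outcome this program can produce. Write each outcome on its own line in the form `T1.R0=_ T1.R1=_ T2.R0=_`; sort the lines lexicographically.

T1.R0=1 T1.R1=1 T2.R0=0
T1.R0=1 T1.R1=1 T2.R0=2
T1.R0=1 T1.R1=2 T2.R0=0
T1.R0=1 T1.R1=2 T2.R0=2
T1.R0=2 T1.R1=0 T2.R0=0
T1.R0=2 T1.R1=0 T2.R0=2
T1.R0=2 T1.R1=1 T2.R0=0
T1.R0=2 T1.R1=1 T2.R0=2
T1.R0=2 T1.R1=2 T2.R0=0
T1.R0=2 T1.R1=2 T2.R0=2

outcome vector order: (T1.R0,T1.R1,T2.R0)
|SC outcomes| = 10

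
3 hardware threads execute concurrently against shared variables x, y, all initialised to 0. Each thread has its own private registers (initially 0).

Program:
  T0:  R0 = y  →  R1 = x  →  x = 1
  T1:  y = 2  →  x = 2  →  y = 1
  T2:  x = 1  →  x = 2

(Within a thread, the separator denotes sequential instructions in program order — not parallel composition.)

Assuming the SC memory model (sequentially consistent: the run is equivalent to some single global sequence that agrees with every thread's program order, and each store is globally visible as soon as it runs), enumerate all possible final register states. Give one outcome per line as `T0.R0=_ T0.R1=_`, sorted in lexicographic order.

outcome vector order: (T0.R0,T0.R1)
|SC outcomes| = 8

T0.R0=0 T0.R1=0
T0.R0=0 T0.R1=1
T0.R0=0 T0.R1=2
T0.R0=1 T0.R1=1
T0.R0=1 T0.R1=2
T0.R0=2 T0.R1=0
T0.R0=2 T0.R1=1
T0.R0=2 T0.R1=2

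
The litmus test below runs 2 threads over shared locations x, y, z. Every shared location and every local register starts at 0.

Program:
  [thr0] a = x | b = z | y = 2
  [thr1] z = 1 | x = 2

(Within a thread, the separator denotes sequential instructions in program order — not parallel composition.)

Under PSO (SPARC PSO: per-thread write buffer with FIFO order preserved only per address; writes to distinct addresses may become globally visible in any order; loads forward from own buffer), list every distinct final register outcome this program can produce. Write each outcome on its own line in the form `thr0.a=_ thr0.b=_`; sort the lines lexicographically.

outcome vector order: (thr0.a,thr0.b)
|PSO outcomes| = 4

thr0.a=0 thr0.b=0
thr0.a=0 thr0.b=1
thr0.a=2 thr0.b=0
thr0.a=2 thr0.b=1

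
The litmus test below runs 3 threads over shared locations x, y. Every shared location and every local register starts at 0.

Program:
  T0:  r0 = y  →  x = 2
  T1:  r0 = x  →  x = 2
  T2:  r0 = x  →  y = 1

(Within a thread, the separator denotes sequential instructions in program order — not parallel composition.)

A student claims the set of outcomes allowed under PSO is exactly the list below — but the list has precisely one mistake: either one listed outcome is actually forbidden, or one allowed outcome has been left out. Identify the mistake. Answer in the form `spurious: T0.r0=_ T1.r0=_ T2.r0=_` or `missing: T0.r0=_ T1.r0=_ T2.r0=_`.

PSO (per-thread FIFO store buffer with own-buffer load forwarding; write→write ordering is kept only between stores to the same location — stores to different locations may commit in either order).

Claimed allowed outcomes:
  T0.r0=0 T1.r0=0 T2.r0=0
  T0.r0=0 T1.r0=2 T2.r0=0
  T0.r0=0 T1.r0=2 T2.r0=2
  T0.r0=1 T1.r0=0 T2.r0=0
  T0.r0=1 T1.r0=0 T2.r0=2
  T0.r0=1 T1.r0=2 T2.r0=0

outcome vector order: (T0.r0,T1.r0,T2.r0)
[PSO] allowed = {<0 0 0>; <0 0 2>; <0 2 0>; <0 2 2>; <1 0 0>; <1 0 2>; <1 2 0>}
PSO∖claimed = {<0 0 2>}

missing: T0.r0=0 T1.r0=0 T2.r0=2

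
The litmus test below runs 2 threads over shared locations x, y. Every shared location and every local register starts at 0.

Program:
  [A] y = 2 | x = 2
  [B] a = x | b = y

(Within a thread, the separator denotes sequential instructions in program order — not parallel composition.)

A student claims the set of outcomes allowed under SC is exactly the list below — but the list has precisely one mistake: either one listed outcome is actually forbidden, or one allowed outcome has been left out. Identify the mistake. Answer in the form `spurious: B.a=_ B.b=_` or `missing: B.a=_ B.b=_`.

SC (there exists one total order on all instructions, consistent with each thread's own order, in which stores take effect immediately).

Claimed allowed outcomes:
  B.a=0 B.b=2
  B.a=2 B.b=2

outcome vector order: (B.a,B.b)
under SC → <0 0> <0 2> <2 2>
SC∖claimed = {<0 0>}

missing: B.a=0 B.b=0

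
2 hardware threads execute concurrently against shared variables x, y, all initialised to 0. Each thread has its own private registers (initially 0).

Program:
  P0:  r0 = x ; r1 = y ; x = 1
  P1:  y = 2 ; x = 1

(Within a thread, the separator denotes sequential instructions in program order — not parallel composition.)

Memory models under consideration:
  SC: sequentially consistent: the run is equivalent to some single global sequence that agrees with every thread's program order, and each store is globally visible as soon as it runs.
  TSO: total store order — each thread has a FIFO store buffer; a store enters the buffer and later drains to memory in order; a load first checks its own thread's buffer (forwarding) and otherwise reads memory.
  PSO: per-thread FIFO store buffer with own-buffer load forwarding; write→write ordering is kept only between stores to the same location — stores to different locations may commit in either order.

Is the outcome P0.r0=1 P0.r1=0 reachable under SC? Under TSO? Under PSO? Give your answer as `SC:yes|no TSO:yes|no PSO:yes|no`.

SC:no TSO:no PSO:yes

outcome vector order: (P0.r0,P0.r1)
SC: 3 outcomes — {00, 02, 12}
TSO: 3 outcomes — {00, 02, 12}
PSO: 4 outcomes — {00, 02, 10, 12}
target 10 ∈ {PSO}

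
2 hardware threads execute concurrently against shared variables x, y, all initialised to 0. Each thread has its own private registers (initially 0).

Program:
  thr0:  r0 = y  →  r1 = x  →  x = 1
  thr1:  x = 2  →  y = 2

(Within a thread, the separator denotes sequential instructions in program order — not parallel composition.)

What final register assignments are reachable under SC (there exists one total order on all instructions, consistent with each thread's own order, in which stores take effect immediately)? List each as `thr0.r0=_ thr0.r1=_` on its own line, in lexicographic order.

thr0.r0=0 thr0.r1=0
thr0.r0=0 thr0.r1=2
thr0.r0=2 thr0.r1=2

outcome vector order: (thr0.r0,thr0.r1)
|SC outcomes| = 3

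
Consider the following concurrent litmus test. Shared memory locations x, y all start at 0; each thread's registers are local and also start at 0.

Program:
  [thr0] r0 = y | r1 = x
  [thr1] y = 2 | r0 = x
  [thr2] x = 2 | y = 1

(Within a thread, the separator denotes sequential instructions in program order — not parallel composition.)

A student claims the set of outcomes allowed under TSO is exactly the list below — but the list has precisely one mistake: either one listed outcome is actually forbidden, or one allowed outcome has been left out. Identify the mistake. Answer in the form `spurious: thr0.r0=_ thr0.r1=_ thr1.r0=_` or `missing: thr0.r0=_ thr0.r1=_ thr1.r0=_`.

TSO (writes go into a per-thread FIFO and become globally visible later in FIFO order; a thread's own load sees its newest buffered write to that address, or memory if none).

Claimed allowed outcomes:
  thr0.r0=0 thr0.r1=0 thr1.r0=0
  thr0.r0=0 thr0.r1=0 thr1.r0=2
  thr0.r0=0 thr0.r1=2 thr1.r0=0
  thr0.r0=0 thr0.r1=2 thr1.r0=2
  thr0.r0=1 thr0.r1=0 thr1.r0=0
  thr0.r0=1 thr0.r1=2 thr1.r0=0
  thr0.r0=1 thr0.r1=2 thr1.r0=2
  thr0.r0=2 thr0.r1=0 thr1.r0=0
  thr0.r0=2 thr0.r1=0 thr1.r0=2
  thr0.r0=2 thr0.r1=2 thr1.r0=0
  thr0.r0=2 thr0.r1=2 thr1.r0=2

spurious: thr0.r0=1 thr0.r1=0 thr1.r0=0

outcome vector order: (thr0.r0,thr0.r1,thr1.r0)
[TSO] allowed = {<0 0 0>, <0 0 2>, <0 2 0>, <0 2 2>, <1 2 0>, <1 2 2>, <2 0 0>, <2 0 2>, <2 2 0>, <2 2 2>}
claimed∖TSO = {<1 0 0>}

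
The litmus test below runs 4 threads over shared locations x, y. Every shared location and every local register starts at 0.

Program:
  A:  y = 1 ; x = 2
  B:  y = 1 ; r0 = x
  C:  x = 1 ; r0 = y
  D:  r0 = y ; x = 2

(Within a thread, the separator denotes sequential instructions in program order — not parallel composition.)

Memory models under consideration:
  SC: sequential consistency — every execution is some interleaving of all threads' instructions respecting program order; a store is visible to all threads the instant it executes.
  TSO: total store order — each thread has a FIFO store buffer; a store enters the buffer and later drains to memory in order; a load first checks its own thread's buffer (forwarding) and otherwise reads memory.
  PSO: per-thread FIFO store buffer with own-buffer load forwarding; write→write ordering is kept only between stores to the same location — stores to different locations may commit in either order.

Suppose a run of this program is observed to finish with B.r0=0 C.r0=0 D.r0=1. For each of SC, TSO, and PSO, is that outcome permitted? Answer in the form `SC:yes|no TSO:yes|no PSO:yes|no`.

outcome vector order: (B.r0,C.r0,D.r0)
[SC] allowed = {(0,1,0); (0,1,1); (1,0,0); (1,0,1); (1,1,0); (1,1,1); (2,0,0); (2,0,1); (2,1,0); (2,1,1)}
[TSO] allowed = {(0,0,0); (0,0,1); (0,1,0); (0,1,1); (1,0,0); (1,0,1); (1,1,0); (1,1,1); (2,0,0); (2,0,1); (2,1,0); (2,1,1)}
[PSO] allowed = {(0,0,0); (0,0,1); (0,1,0); (0,1,1); (1,0,0); (1,0,1); (1,1,0); (1,1,1); (2,0,0); (2,0,1); (2,1,0); (2,1,1)}
target (0,0,1) ∈ {TSO,PSO}

SC:no TSO:yes PSO:yes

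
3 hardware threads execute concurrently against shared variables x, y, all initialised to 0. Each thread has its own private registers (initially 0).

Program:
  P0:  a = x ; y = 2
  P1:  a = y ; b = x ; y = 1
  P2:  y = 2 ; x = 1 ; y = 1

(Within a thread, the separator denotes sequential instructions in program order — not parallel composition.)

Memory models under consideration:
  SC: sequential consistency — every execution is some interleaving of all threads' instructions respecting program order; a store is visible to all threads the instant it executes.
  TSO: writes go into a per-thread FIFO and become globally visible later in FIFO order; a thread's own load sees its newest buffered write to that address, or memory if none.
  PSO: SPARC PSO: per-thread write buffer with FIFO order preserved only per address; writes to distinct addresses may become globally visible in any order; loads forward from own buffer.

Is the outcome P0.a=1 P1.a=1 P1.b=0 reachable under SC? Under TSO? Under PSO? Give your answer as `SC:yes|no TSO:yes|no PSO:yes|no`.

outcome vector order: (P0.a,P1.a,P1.b)
SC (10): 0/0/0, 0/0/1, 0/1/1, 0/2/0, 0/2/1, 1/0/0, 1/0/1, 1/1/1, 1/2/0, 1/2/1
TSO (10): 0/0/0, 0/0/1, 0/1/1, 0/2/0, 0/2/1, 1/0/0, 1/0/1, 1/1/1, 1/2/0, 1/2/1
PSO (12): 0/0/0, 0/0/1, 0/1/0, 0/1/1, 0/2/0, 0/2/1, 1/0/0, 1/0/1, 1/1/0, 1/1/1, 1/2/0, 1/2/1
target 1/1/0 ∈ {PSO}

SC:no TSO:no PSO:yes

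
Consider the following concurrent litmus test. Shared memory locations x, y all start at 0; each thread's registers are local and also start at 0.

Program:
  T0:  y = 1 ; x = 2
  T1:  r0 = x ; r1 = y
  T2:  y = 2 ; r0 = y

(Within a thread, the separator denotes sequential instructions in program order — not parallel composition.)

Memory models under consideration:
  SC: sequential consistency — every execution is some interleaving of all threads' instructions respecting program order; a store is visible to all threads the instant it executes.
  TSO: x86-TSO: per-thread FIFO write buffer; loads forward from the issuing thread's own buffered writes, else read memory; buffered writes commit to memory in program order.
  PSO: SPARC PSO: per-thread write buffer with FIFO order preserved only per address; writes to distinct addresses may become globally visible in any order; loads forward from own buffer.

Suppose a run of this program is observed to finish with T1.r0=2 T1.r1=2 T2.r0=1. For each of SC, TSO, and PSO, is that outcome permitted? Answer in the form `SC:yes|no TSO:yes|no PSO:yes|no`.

SC:no TSO:no PSO:yes

outcome vector order: (T1.r0,T1.r1,T2.r0)
[SC] allowed = {<0 0 1>; <0 0 2>; <0 1 1>; <0 1 2>; <0 2 1>; <0 2 2>; <2 1 1>; <2 1 2>; <2 2 2>}
[TSO] allowed = {<0 0 1>; <0 0 2>; <0 1 1>; <0 1 2>; <0 2 1>; <0 2 2>; <2 1 1>; <2 1 2>; <2 2 2>}
[PSO] allowed = {<0 0 1>; <0 0 2>; <0 1 1>; <0 1 2>; <0 2 1>; <0 2 2>; <2 0 1>; <2 0 2>; <2 1 1>; <2 1 2>; <2 2 1>; <2 2 2>}
target <2 2 1> ∈ {PSO}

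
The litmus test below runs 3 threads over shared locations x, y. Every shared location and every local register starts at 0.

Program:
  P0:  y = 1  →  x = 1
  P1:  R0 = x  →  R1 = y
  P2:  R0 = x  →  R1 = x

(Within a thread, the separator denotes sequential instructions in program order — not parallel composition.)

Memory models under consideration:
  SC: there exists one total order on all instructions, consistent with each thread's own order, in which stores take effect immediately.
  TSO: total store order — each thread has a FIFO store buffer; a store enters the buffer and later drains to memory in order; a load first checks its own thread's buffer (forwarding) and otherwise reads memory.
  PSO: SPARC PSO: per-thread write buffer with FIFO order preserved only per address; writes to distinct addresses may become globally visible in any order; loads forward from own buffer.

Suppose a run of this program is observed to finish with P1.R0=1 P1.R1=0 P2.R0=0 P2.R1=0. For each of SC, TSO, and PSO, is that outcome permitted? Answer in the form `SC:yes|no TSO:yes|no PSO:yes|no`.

outcome vector order: (P1.R0,P1.R1,P2.R0,P2.R1)
SC (9): 0/0/0/0 0/0/0/1 0/0/1/1 0/1/0/0 0/1/0/1 0/1/1/1 1/1/0/0 1/1/0/1 1/1/1/1
TSO (9): 0/0/0/0 0/0/0/1 0/0/1/1 0/1/0/0 0/1/0/1 0/1/1/1 1/1/0/0 1/1/0/1 1/1/1/1
PSO (12): 0/0/0/0 0/0/0/1 0/0/1/1 0/1/0/0 0/1/0/1 0/1/1/1 1/0/0/0 1/0/0/1 1/0/1/1 1/1/0/0 1/1/0/1 1/1/1/1
target 1/0/0/0 ∈ {PSO}

SC:no TSO:no PSO:yes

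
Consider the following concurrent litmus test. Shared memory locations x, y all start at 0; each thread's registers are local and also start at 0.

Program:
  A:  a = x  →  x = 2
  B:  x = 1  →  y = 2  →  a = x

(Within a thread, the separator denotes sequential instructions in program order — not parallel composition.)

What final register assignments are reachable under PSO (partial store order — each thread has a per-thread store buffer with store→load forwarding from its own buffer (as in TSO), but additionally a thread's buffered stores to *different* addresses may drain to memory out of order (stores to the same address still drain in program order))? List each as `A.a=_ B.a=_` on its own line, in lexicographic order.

outcome vector order: (A.a,B.a)
|PSO outcomes| = 4

A.a=0 B.a=1
A.a=0 B.a=2
A.a=1 B.a=1
A.a=1 B.a=2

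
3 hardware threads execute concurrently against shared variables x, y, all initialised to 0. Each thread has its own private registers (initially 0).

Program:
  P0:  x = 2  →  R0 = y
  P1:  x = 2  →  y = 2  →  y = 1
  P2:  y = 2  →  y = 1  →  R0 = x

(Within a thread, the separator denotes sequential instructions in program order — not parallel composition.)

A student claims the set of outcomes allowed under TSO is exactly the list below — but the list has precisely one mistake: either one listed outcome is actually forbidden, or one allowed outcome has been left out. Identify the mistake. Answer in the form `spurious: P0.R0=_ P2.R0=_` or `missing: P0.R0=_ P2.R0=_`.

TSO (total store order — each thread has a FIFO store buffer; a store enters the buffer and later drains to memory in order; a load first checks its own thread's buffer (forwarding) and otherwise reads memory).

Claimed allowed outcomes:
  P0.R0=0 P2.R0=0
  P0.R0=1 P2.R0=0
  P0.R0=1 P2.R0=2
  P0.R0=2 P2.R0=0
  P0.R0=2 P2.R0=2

outcome vector order: (P0.R0,P2.R0)
under TSO → 0/0 0/2 1/0 1/2 2/0 2/2
TSO∖claimed = {0/2}

missing: P0.R0=0 P2.R0=2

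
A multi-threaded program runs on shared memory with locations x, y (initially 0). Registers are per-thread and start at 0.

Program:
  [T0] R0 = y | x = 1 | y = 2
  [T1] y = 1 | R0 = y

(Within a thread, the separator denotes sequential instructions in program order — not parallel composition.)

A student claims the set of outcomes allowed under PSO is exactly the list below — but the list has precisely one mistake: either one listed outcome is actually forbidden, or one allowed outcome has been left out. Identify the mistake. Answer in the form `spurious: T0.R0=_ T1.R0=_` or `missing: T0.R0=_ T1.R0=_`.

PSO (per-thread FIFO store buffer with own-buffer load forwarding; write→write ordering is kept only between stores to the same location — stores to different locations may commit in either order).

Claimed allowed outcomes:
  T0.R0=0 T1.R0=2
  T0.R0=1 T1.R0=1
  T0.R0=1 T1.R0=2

missing: T0.R0=0 T1.R0=1

outcome vector order: (T0.R0,T1.R0)
PSO: 4 outcomes — {0/1 0/2 1/1 1/2}
PSO∖claimed = {0/1}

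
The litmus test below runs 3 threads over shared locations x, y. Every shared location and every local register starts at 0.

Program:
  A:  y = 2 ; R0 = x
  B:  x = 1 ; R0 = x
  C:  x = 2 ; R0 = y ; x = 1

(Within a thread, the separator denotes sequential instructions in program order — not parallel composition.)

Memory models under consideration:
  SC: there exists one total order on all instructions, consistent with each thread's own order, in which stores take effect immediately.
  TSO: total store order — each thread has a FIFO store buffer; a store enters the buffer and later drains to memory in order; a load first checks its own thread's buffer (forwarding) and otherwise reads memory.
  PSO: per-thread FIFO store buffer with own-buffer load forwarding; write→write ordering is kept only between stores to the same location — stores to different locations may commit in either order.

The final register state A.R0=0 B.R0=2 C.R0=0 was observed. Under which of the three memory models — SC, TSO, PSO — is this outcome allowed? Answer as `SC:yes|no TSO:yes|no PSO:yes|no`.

SC:no TSO:yes PSO:yes

outcome vector order: (A.R0,B.R0,C.R0)
[SC] allowed = {0/1/2, 0/2/2, 1/1/0, 1/1/2, 1/2/0, 1/2/2, 2/1/0, 2/1/2, 2/2/0, 2/2/2}
[TSO] allowed = {0/1/0, 0/1/2, 0/2/0, 0/2/2, 1/1/0, 1/1/2, 1/2/0, 1/2/2, 2/1/0, 2/1/2, 2/2/0, 2/2/2}
[PSO] allowed = {0/1/0, 0/1/2, 0/2/0, 0/2/2, 1/1/0, 1/1/2, 1/2/0, 1/2/2, 2/1/0, 2/1/2, 2/2/0, 2/2/2}
target 0/2/0 ∈ {TSO,PSO}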